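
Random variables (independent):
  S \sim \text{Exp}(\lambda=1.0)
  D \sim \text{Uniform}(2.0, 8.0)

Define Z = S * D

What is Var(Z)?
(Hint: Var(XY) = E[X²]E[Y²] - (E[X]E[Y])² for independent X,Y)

Var(XY) = E[X²]E[Y²] - (E[X]E[Y])²
E[S] = 1, Var(S) = 1
E[D] = 5, Var(D) = 3
E[S²] = 1 + 1² = 2
E[D²] = 3 + 5² = 28
Var(Z) = 2*28 - (1*5)²
= 56 - 25 = 31

31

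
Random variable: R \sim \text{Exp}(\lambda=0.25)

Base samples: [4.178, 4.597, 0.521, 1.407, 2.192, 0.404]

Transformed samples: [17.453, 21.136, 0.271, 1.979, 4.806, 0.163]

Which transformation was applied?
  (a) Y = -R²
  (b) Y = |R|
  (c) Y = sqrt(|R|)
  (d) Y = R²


Checking option (d) Y = R²:
  R = 4.178 -> Y = 17.453 ✓
  R = 4.597 -> Y = 21.136 ✓
  R = 0.521 -> Y = 0.271 ✓
All samples match this transformation.

(d) R²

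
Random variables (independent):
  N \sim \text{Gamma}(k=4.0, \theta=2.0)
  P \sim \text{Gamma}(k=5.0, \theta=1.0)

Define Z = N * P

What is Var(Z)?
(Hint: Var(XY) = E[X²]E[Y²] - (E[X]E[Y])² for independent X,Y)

Var(XY) = E[X²]E[Y²] - (E[X]E[Y])²
E[N] = 8, Var(N) = 16
E[P] = 5, Var(P) = 5
E[N²] = 16 + 8² = 80
E[P²] = 5 + 5² = 30
Var(Z) = 80*30 - (8*5)²
= 2400 - 1600 = 800

800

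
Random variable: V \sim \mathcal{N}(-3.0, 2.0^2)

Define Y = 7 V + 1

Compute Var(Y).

For Y = aV + b: Var(Y) = a² * Var(V)
Var(V) = 2.0^2 = 4
Var(Y) = 7² * 4 = 49 * 4 = 196

196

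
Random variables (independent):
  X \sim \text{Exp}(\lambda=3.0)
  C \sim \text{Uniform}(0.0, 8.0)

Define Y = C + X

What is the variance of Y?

For independent RVs: Var(aX + bY) = a²Var(X) + b²Var(Y)
Var(X) = 0.11111111
Var(C) = 5.3333333
Var(Y) = 1²*0.11111111 + 1²*5.3333333
= 1*0.11111111 + 1*5.3333333 = 5.4444444

5.4444444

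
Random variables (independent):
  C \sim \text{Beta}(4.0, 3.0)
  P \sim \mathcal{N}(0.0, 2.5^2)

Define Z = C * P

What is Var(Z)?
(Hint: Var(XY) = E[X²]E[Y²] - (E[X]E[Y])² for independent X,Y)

Var(XY) = E[X²]E[Y²] - (E[X]E[Y])²
E[C] = 0.57142857, Var(C) = 0.030612245
E[P] = 0, Var(P) = 6.25
E[C²] = 0.030612245 + 0.57142857² = 0.35714286
E[P²] = 6.25 + 0² = 6.25
Var(Z) = 0.35714286*6.25 - (0.57142857*0)²
= 2.2321429 - 0 = 2.2321429

2.2321429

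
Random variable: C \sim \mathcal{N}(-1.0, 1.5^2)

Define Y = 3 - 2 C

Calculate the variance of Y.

For Y = aC + b: Var(Y) = a² * Var(C)
Var(C) = 1.5^2 = 2.25
Var(Y) = (-2)² * 2.25 = 4 * 2.25 = 9

9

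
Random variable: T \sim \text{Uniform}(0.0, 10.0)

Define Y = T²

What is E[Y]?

E[T²] = Var(T) + (E[T])² = 8.3333333 + 25 = 33.333333

33.333333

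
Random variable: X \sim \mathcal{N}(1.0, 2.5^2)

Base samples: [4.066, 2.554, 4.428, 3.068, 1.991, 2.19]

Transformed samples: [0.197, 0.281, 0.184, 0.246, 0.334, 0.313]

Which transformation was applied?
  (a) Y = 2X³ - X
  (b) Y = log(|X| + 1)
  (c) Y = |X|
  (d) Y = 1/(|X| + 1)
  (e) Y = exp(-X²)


Checking option (d) Y = 1/(|X| + 1):
  X = 4.066 -> Y = 0.197 ✓
  X = 2.554 -> Y = 0.281 ✓
  X = 4.428 -> Y = 0.184 ✓
All samples match this transformation.

(d) 1/(|X| + 1)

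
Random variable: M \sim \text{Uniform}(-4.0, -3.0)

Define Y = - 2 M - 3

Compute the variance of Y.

For Y = aM + b: Var(Y) = a² * Var(M)
Var(M) = (-3 + 4)^2/12 = 0.083333333
Var(Y) = (-2)² * 0.083333333 = 4 * 0.083333333 = 0.33333333

0.33333333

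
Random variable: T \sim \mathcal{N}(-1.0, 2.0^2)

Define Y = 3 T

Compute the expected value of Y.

For Y = 3T:
E[Y] = 3 * E[T]
E[T] = -1.0 = -1
E[Y] = 3 * (-1) = -3

-3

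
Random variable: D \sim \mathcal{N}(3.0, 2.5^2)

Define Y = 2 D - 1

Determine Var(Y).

For Y = aD + b: Var(Y) = a² * Var(D)
Var(D) = 2.5^2 = 6.25
Var(Y) = 2² * 6.25 = 4 * 6.25 = 25

25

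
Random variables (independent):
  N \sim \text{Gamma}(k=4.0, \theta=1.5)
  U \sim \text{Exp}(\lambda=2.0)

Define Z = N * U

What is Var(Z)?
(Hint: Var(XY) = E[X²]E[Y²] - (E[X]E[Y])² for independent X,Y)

Var(XY) = E[X²]E[Y²] - (E[X]E[Y])²
E[N] = 6, Var(N) = 9
E[U] = 0.5, Var(U) = 0.25
E[N²] = 9 + 6² = 45
E[U²] = 0.25 + 0.5² = 0.5
Var(Z) = 45*0.5 - (6*0.5)²
= 22.5 - 9 = 13.5

13.5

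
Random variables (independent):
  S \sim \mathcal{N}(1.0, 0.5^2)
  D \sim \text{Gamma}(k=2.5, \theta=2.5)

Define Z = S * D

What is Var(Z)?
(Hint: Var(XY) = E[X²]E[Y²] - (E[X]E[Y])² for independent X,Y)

Var(XY) = E[X²]E[Y²] - (E[X]E[Y])²
E[S] = 1, Var(S) = 0.25
E[D] = 6.25, Var(D) = 15.625
E[S²] = 0.25 + 1² = 1.25
E[D²] = 15.625 + 6.25² = 54.6875
Var(Z) = 1.25*54.6875 - (1*6.25)²
= 68.359375 - 39.0625 = 29.296875

29.296875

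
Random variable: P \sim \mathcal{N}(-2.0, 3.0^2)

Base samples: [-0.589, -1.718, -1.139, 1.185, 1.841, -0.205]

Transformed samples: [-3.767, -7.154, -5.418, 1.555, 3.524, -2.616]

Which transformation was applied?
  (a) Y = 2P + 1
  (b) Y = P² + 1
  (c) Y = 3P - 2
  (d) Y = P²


Checking option (c) Y = 3P - 2:
  P = -0.589 -> Y = -3.767 ✓
  P = -1.718 -> Y = -7.154 ✓
  P = -1.139 -> Y = -5.418 ✓
All samples match this transformation.

(c) 3P - 2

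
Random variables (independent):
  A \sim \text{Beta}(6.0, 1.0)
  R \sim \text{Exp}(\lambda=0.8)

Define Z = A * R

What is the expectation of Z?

For independent RVs: E[XY] = E[X]*E[Y]
E[A] = 0.85714286
E[R] = 1.25
E[Z] = 0.85714286 * 1.25 = 1.0714286

1.0714286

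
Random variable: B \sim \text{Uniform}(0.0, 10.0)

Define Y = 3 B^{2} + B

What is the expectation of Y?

E[Y] = 3*E[B²] + 1*E[B]
E[B] = 5
E[B²] = Var(B) + (E[B])² = 8.3333333 + 25 = 33.333333
E[Y] = 3*33.333333 + 1*5 = 105

105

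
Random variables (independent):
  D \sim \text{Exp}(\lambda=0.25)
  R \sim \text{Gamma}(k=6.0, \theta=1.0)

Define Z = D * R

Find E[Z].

For independent RVs: E[XY] = E[X]*E[Y]
E[D] = 4
E[R] = 6
E[Z] = 4 * 6 = 24

24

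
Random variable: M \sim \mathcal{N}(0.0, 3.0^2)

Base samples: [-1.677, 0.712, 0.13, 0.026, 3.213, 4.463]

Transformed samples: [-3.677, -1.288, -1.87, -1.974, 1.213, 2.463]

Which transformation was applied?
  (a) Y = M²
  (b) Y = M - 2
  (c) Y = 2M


Checking option (b) Y = M - 2:
  M = -1.677 -> Y = -3.677 ✓
  M = 0.712 -> Y = -1.288 ✓
  M = 0.13 -> Y = -1.87 ✓
All samples match this transformation.

(b) M - 2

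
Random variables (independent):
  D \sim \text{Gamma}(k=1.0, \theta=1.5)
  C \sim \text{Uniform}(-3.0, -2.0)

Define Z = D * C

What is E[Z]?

For independent RVs: E[XY] = E[X]*E[Y]
E[D] = 1.5
E[C] = -2.5
E[Z] = 1.5 * (-2.5) = -3.75

-3.75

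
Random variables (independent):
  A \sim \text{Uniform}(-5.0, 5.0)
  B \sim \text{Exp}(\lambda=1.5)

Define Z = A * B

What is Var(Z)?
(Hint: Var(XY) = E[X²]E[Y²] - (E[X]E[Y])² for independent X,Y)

Var(XY) = E[X²]E[Y²] - (E[X]E[Y])²
E[A] = 0, Var(A) = 8.3333333
E[B] = 0.66666667, Var(B) = 0.44444444
E[A²] = 8.3333333 + 0² = 8.3333333
E[B²] = 0.44444444 + 0.66666667² = 0.88888889
Var(Z) = 8.3333333*0.88888889 - (0*0.66666667)²
= 7.4074074 - 0 = 7.4074074

7.4074074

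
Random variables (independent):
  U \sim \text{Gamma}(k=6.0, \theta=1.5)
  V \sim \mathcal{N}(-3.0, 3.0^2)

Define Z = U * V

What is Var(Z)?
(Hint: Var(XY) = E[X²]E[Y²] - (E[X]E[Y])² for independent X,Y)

Var(XY) = E[X²]E[Y²] - (E[X]E[Y])²
E[U] = 9, Var(U) = 13.5
E[V] = -3, Var(V) = 9
E[U²] = 13.5 + 9² = 94.5
E[V²] = 9 + (-3)² = 18
Var(Z) = 94.5*18 - (9*(-3))²
= 1701 - 729 = 972

972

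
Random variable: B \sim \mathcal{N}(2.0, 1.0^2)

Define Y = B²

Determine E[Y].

Using E[X²] = Var(X) + (E[X])²:
E[B] = 2
Var(B) = 1.0^2 = 1
E[B²] = 1 + 2² = 1 + 4 = 5

5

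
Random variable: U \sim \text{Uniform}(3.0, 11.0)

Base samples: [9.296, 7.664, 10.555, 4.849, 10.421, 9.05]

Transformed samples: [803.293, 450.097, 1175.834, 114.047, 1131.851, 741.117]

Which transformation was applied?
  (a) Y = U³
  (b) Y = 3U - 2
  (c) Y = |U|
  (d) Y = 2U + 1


Checking option (a) Y = U³:
  U = 9.296 -> Y = 803.293 ✓
  U = 7.664 -> Y = 450.097 ✓
  U = 10.555 -> Y = 1175.834 ✓
All samples match this transformation.

(a) U³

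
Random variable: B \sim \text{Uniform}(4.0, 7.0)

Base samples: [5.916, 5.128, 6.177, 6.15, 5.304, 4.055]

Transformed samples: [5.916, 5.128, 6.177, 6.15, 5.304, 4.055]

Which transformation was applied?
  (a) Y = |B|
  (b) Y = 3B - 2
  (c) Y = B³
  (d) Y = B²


Checking option (a) Y = |B|:
  B = 5.916 -> Y = 5.916 ✓
  B = 5.128 -> Y = 5.128 ✓
  B = 6.177 -> Y = 6.177 ✓
All samples match this transformation.

(a) |B|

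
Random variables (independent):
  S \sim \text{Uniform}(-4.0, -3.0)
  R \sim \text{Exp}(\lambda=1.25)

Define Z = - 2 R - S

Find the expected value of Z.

E[Z] = -1*E[S] - 2*E[R]
E[S] = -3.5
E[R] = 0.8
E[Z] = -1*(-3.5) - 2*0.8 = 1.9

1.9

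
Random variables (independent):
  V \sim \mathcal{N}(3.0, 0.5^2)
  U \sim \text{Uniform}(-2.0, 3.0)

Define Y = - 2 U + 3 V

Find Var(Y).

For independent RVs: Var(aX + bY) = a²Var(X) + b²Var(Y)
Var(V) = 0.25
Var(U) = 2.0833333
Var(Y) = 3²*0.25 + (-2)²*2.0833333
= 9*0.25 + 4*2.0833333 = 10.583333

10.583333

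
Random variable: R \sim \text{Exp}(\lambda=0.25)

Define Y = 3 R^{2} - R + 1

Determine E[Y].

E[Y] = 3*E[R²] - 1*E[R] + 1
E[R] = 4
E[R²] = Var(R) + (E[R])² = 16 + 16 = 32
E[Y] = 3*32 - 1*4 + 1 = 93

93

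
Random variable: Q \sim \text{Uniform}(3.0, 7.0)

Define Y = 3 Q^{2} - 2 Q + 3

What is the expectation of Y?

E[Y] = 3*E[Q²] - 2*E[Q] + 3
E[Q] = 5
E[Q²] = Var(Q) + (E[Q])² = 1.3333333 + 25 = 26.333333
E[Y] = 3*26.333333 - 2*5 + 3 = 72

72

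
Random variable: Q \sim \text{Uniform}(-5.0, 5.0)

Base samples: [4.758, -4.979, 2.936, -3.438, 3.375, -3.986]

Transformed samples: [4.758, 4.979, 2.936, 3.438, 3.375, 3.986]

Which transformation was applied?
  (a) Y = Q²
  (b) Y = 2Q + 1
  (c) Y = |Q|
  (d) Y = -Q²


Checking option (c) Y = |Q|:
  Q = 4.758 -> Y = 4.758 ✓
  Q = -4.979 -> Y = 4.979 ✓
  Q = 2.936 -> Y = 2.936 ✓
All samples match this transformation.

(c) |Q|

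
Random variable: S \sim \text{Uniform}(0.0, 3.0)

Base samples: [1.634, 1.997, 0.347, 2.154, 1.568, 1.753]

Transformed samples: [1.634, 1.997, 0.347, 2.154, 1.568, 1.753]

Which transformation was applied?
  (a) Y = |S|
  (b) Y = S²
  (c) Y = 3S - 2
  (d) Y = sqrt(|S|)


Checking option (a) Y = |S|:
  S = 1.634 -> Y = 1.634 ✓
  S = 1.997 -> Y = 1.997 ✓
  S = 0.347 -> Y = 0.347 ✓
All samples match this transformation.

(a) |S|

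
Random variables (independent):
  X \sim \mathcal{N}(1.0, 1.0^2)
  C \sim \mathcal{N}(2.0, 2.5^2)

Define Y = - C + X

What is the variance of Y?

For independent RVs: Var(aX + bY) = a²Var(X) + b²Var(Y)
Var(X) = 1
Var(C) = 6.25
Var(Y) = 1²*1 + (-1)²*6.25
= 1*1 + 1*6.25 = 7.25

7.25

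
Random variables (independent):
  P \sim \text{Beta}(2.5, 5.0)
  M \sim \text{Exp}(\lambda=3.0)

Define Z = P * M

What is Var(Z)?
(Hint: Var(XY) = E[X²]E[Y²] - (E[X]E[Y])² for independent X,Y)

Var(XY) = E[X²]E[Y²] - (E[X]E[Y])²
E[P] = 0.33333333, Var(P) = 0.026143791
E[M] = 0.33333333, Var(M) = 0.11111111
E[P²] = 0.026143791 + 0.33333333² = 0.1372549
E[M²] = 0.11111111 + 0.33333333² = 0.22222222
Var(Z) = 0.1372549*0.22222222 - (0.33333333*0.33333333)²
= 0.030501089 - 0.012345679 = 0.01815541

0.01815541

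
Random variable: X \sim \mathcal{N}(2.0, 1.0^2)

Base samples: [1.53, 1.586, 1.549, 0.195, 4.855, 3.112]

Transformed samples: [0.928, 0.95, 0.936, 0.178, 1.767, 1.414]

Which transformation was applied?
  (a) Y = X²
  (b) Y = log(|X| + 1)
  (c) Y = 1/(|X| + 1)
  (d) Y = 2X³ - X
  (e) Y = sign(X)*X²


Checking option (b) Y = log(|X| + 1):
  X = 1.53 -> Y = 0.928 ✓
  X = 1.586 -> Y = 0.95 ✓
  X = 1.549 -> Y = 0.936 ✓
All samples match this transformation.

(b) log(|X| + 1)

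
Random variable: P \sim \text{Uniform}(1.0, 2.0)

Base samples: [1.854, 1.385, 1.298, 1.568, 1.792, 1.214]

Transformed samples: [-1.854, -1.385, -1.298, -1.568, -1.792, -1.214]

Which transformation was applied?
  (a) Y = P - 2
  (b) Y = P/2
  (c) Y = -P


Checking option (c) Y = -P:
  P = 1.854 -> Y = -1.854 ✓
  P = 1.385 -> Y = -1.385 ✓
  P = 1.298 -> Y = -1.298 ✓
All samples match this transformation.

(c) -P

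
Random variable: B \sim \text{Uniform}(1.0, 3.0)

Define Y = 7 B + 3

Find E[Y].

For Y = 7B + 3:
E[Y] = 7 * E[B] + 3
E[B] = (1 + 3)/2 = 2
E[Y] = 7 * 2 + 3 = 17

17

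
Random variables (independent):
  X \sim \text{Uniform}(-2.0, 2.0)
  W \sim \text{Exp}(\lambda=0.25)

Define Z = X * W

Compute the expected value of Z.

For independent RVs: E[XY] = E[X]*E[Y]
E[X] = 0
E[W] = 4
E[Z] = 0 * 4 = 0

0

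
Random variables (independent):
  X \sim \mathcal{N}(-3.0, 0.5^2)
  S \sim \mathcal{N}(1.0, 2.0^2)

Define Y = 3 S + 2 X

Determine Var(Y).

For independent RVs: Var(aX + bY) = a²Var(X) + b²Var(Y)
Var(X) = 0.25
Var(S) = 4
Var(Y) = 2²*0.25 + 3²*4
= 4*0.25 + 9*4 = 37

37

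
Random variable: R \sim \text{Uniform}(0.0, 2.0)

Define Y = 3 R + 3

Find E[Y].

For Y = 3R + 3:
E[Y] = 3 * E[R] + 3
E[R] = (0 + 2)/2 = 1
E[Y] = 3 * 1 + 3 = 6

6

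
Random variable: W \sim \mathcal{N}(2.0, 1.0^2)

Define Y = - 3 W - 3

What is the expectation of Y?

For Y = -3W - 3:
E[Y] = -3 * E[W] - 3
E[W] = 2.0 = 2
E[Y] = -3 * 2 - 3 = -9

-9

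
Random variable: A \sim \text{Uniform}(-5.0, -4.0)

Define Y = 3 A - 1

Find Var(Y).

For Y = aA + b: Var(Y) = a² * Var(A)
Var(A) = (-4 + 5)^2/12 = 0.083333333
Var(Y) = 3² * 0.083333333 = 9 * 0.083333333 = 0.75

0.75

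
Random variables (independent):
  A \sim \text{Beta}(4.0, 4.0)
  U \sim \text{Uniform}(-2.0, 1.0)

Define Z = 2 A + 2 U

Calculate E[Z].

E[Z] = 2*E[A] + 2*E[U]
E[A] = 0.5
E[U] = -0.5
E[Z] = 2*0.5 + 2*(-0.5) = 0

0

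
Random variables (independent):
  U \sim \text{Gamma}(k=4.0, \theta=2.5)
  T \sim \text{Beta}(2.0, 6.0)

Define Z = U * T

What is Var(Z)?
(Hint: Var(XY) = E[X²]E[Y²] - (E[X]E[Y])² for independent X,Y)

Var(XY) = E[X²]E[Y²] - (E[X]E[Y])²
E[U] = 10, Var(U) = 25
E[T] = 0.25, Var(T) = 0.020833333
E[U²] = 25 + 10² = 125
E[T²] = 0.020833333 + 0.25² = 0.083333333
Var(Z) = 125*0.083333333 - (10*0.25)²
= 10.416667 - 6.25 = 4.1666667

4.1666667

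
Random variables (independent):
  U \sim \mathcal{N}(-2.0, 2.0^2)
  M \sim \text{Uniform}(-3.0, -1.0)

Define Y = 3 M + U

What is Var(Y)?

For independent RVs: Var(aX + bY) = a²Var(X) + b²Var(Y)
Var(U) = 4
Var(M) = 0.33333333
Var(Y) = 1²*4 + 3²*0.33333333
= 1*4 + 9*0.33333333 = 7

7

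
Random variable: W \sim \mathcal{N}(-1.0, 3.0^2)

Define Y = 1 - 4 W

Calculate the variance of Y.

For Y = aW + b: Var(Y) = a² * Var(W)
Var(W) = 3.0^2 = 9
Var(Y) = (-4)² * 9 = 16 * 9 = 144

144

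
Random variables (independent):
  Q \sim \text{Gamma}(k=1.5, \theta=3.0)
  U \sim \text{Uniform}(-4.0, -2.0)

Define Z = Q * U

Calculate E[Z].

For independent RVs: E[XY] = E[X]*E[Y]
E[Q] = 4.5
E[U] = -3
E[Z] = 4.5 * (-3) = -13.5

-13.5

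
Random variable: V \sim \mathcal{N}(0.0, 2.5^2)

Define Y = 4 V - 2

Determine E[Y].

For Y = 4V - 2:
E[Y] = 4 * E[V] - 2
E[V] = 0.0 = 0
E[Y] = 4 * 0 - 2 = -2

-2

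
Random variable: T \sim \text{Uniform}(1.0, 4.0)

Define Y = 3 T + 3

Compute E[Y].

For Y = 3T + 3:
E[Y] = 3 * E[T] + 3
E[T] = (1 + 4)/2 = 2.5
E[Y] = 3 * 2.5 + 3 = 10.5

10.5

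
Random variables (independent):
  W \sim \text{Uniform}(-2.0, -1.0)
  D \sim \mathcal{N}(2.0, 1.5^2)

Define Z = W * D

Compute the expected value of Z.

For independent RVs: E[XY] = E[X]*E[Y]
E[W] = -1.5
E[D] = 2
E[Z] = -1.5 * 2 = -3

-3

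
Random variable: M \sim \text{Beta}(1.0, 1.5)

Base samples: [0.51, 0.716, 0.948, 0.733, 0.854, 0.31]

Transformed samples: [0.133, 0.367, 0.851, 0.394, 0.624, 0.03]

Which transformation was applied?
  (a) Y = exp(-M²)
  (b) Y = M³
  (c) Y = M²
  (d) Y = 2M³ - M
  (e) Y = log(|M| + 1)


Checking option (b) Y = M³:
  M = 0.51 -> Y = 0.133 ✓
  M = 0.716 -> Y = 0.367 ✓
  M = 0.948 -> Y = 0.851 ✓
All samples match this transformation.

(b) M³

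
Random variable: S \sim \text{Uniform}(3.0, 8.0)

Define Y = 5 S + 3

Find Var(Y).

For Y = aS + b: Var(Y) = a² * Var(S)
Var(S) = (8 - 3)^2/12 = 2.0833333
Var(Y) = 5² * 2.0833333 = 25 * 2.0833333 = 52.083333

52.083333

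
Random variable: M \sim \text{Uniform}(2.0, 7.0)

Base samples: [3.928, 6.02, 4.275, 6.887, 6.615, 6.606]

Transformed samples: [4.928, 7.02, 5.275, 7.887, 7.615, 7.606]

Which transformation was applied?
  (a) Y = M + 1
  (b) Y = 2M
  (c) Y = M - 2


Checking option (a) Y = M + 1:
  M = 3.928 -> Y = 4.928 ✓
  M = 6.02 -> Y = 7.02 ✓
  M = 4.275 -> Y = 5.275 ✓
All samples match this transformation.

(a) M + 1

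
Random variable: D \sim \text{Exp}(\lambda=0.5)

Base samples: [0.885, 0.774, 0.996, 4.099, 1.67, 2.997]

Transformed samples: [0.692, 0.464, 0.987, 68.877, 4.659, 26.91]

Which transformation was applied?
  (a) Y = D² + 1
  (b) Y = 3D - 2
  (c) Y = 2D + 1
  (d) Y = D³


Checking option (d) Y = D³:
  D = 0.885 -> Y = 0.692 ✓
  D = 0.774 -> Y = 0.464 ✓
  D = 0.996 -> Y = 0.987 ✓
All samples match this transformation.

(d) D³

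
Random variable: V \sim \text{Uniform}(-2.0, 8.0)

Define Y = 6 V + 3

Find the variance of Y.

For Y = aV + b: Var(Y) = a² * Var(V)
Var(V) = (8 + 2)^2/12 = 8.3333333
Var(Y) = 6² * 8.3333333 = 36 * 8.3333333 = 300

300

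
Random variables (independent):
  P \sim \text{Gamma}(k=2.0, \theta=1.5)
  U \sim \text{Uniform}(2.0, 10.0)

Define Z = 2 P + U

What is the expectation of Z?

E[Z] = 2*E[P] + 1*E[U]
E[P] = 3
E[U] = 6
E[Z] = 2*3 + 1*6 = 12

12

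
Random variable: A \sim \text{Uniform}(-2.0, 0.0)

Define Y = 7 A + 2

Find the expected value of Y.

For Y = 7A + 2:
E[Y] = 7 * E[A] + 2
E[A] = (-2 + 0)/2 = -1
E[Y] = 7 * (-1) + 2 = -5

-5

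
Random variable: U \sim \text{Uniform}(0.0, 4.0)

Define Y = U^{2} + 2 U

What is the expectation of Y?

E[Y] = 1*E[U²] + 2*E[U]
E[U] = 2
E[U²] = Var(U) + (E[U])² = 1.3333333 + 4 = 5.3333333
E[Y] = 1*5.3333333 + 2*2 = 9.3333333

9.3333333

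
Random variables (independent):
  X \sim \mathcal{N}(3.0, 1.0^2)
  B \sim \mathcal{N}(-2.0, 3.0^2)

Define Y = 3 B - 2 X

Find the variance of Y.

For independent RVs: Var(aX + bY) = a²Var(X) + b²Var(Y)
Var(X) = 1
Var(B) = 9
Var(Y) = (-2)²*1 + 3²*9
= 4*1 + 9*9 = 85

85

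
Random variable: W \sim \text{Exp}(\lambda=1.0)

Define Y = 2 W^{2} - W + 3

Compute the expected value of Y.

E[Y] = 2*E[W²] - 1*E[W] + 3
E[W] = 1
E[W²] = Var(W) + (E[W])² = 1 + 1 = 2
E[Y] = 2*2 - 1*1 + 3 = 6

6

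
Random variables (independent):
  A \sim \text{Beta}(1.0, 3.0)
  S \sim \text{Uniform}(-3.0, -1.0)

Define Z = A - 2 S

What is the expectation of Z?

E[Z] = 1*E[A] - 2*E[S]
E[A] = 0.25
E[S] = -2
E[Z] = 1*0.25 - 2*(-2) = 4.25

4.25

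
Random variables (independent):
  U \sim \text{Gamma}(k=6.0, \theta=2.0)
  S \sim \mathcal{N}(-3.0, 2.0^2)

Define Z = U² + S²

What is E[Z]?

E[Z] = E[U²] + E[S²]
E[U²] = Var(U) + E[U]² = 24 + 144 = 168
E[S²] = Var(S) + E[S]² = 4 + 9 = 13
E[Z] = 168 + 13 = 181

181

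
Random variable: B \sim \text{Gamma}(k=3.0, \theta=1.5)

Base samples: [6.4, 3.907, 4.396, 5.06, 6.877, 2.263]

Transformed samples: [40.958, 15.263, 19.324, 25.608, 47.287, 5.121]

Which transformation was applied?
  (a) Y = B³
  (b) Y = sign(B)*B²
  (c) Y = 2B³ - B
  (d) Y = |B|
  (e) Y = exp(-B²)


Checking option (b) Y = sign(B)*B²:
  B = 6.4 -> Y = 40.958 ✓
  B = 3.907 -> Y = 15.263 ✓
  B = 4.396 -> Y = 19.324 ✓
All samples match this transformation.

(b) sign(B)*B²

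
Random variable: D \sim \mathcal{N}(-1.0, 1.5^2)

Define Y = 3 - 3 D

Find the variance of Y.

For Y = aD + b: Var(Y) = a² * Var(D)
Var(D) = 1.5^2 = 2.25
Var(Y) = (-3)² * 2.25 = 9 * 2.25 = 20.25

20.25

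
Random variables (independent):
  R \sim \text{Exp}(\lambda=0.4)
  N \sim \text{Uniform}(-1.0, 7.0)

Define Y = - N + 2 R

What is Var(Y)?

For independent RVs: Var(aX + bY) = a²Var(X) + b²Var(Y)
Var(R) = 6.25
Var(N) = 5.3333333
Var(Y) = 2²*6.25 + (-1)²*5.3333333
= 4*6.25 + 1*5.3333333 = 30.333333

30.333333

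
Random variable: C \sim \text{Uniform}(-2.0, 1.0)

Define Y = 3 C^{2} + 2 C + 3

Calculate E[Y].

E[Y] = 3*E[C²] + 2*E[C] + 3
E[C] = -0.5
E[C²] = Var(C) + (E[C])² = 0.75 + 0.25 = 1
E[Y] = 3*1 + 2*(-0.5) + 3 = 5

5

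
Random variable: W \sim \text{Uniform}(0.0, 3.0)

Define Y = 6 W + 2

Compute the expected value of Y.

For Y = 6W + 2:
E[Y] = 6 * E[W] + 2
E[W] = (0 + 3)/2 = 1.5
E[Y] = 6 * 1.5 + 2 = 11

11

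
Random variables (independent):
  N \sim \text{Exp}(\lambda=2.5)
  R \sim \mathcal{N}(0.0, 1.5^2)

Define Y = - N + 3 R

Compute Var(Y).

For independent RVs: Var(aX + bY) = a²Var(X) + b²Var(Y)
Var(N) = 0.16
Var(R) = 2.25
Var(Y) = (-1)²*0.16 + 3²*2.25
= 1*0.16 + 9*2.25 = 20.41

20.41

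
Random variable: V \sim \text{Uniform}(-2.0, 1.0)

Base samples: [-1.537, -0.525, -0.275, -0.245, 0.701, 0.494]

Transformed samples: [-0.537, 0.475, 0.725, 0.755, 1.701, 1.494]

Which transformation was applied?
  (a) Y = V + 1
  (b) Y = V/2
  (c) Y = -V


Checking option (a) Y = V + 1:
  V = -1.537 -> Y = -0.537 ✓
  V = -0.525 -> Y = 0.475 ✓
  V = -0.275 -> Y = 0.725 ✓
All samples match this transformation.

(a) V + 1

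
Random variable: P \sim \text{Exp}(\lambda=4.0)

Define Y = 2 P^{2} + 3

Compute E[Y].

E[Y] = 2*E[P²] + 3
E[P] = 0.25
E[P²] = Var(P) + (E[P])² = 0.0625 + 0.0625 = 0.125
E[Y] = 2*0.125 + 3 = 3.25

3.25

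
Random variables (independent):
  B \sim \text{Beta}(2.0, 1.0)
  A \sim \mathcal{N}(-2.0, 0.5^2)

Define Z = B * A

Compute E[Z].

For independent RVs: E[XY] = E[X]*E[Y]
E[B] = 0.66666667
E[A] = -2
E[Z] = 0.66666667 * (-2) = -1.3333333

-1.3333333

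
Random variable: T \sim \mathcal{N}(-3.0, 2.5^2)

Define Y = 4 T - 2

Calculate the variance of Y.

For Y = aT + b: Var(Y) = a² * Var(T)
Var(T) = 2.5^2 = 6.25
Var(Y) = 4² * 6.25 = 16 * 6.25 = 100

100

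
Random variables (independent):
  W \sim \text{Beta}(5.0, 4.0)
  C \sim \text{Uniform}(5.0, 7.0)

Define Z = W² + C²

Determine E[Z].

E[Z] = E[W²] + E[C²]
E[W²] = Var(W) + E[W]² = 0.024691358 + 0.30864198 = 0.33333333
E[C²] = Var(C) + E[C]² = 0.33333333 + 36 = 36.333333
E[Z] = 0.33333333 + 36.333333 = 36.666667

36.666667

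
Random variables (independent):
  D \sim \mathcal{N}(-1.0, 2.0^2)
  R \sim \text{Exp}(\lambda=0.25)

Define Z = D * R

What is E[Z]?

For independent RVs: E[XY] = E[X]*E[Y]
E[D] = -1
E[R] = 4
E[Z] = -1 * 4 = -4

-4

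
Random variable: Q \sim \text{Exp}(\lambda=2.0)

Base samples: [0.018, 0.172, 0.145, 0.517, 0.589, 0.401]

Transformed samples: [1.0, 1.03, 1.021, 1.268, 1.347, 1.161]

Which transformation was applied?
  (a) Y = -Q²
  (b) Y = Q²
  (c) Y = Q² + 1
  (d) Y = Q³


Checking option (c) Y = Q² + 1:
  Q = 0.018 -> Y = 1.0 ✓
  Q = 0.172 -> Y = 1.03 ✓
  Q = 0.145 -> Y = 1.021 ✓
All samples match this transformation.

(c) Q² + 1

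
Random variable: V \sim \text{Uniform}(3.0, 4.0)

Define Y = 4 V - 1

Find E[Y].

For Y = 4V - 1:
E[Y] = 4 * E[V] - 1
E[V] = (3 + 4)/2 = 3.5
E[Y] = 4 * 3.5 - 1 = 13

13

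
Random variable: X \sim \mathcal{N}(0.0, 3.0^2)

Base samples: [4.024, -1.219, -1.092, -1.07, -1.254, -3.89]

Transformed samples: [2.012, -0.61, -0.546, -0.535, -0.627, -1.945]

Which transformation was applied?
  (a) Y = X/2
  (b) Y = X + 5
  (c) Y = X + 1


Checking option (a) Y = X/2:
  X = 4.024 -> Y = 2.012 ✓
  X = -1.219 -> Y = -0.61 ✓
  X = -1.092 -> Y = -0.546 ✓
All samples match this transformation.

(a) X/2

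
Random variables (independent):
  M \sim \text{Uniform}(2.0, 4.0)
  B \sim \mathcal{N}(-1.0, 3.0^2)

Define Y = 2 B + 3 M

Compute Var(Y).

For independent RVs: Var(aX + bY) = a²Var(X) + b²Var(Y)
Var(M) = 0.33333333
Var(B) = 9
Var(Y) = 3²*0.33333333 + 2²*9
= 9*0.33333333 + 4*9 = 39

39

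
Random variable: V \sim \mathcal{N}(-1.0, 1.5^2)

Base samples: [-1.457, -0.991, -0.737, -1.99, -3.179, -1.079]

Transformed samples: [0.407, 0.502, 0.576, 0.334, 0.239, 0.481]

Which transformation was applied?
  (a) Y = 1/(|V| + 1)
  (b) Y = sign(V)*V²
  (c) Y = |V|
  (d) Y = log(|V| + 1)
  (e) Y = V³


Checking option (a) Y = 1/(|V| + 1):
  V = -1.457 -> Y = 0.407 ✓
  V = -0.991 -> Y = 0.502 ✓
  V = -0.737 -> Y = 0.576 ✓
All samples match this transformation.

(a) 1/(|V| + 1)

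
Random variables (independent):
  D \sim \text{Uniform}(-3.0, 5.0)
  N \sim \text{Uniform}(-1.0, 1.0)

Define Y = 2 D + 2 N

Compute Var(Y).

For independent RVs: Var(aX + bY) = a²Var(X) + b²Var(Y)
Var(D) = 5.3333333
Var(N) = 0.33333333
Var(Y) = 2²*5.3333333 + 2²*0.33333333
= 4*5.3333333 + 4*0.33333333 = 22.666667

22.666667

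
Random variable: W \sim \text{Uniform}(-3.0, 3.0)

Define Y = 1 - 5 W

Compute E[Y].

For Y = -5W + 1:
E[Y] = -5 * E[W] + 1
E[W] = (-3 + 3)/2 = 0
E[Y] = -5 * 0 + 1 = 1

1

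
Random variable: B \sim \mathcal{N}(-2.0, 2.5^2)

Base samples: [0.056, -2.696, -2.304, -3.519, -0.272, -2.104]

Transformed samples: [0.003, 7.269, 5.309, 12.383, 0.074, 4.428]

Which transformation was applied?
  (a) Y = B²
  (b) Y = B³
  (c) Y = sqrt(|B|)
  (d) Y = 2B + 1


Checking option (a) Y = B²:
  B = 0.056 -> Y = 0.003 ✓
  B = -2.696 -> Y = 7.269 ✓
  B = -2.304 -> Y = 5.309 ✓
All samples match this transformation.

(a) B²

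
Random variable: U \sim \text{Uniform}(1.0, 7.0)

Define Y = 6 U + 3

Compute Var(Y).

For Y = aU + b: Var(Y) = a² * Var(U)
Var(U) = (7 - 1)^2/12 = 3
Var(Y) = 6² * 3 = 36 * 3 = 108

108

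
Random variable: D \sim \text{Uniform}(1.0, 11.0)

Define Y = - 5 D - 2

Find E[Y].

For Y = -5D - 2:
E[Y] = -5 * E[D] - 2
E[D] = (1 + 11)/2 = 6
E[Y] = -5 * 6 - 2 = -32

-32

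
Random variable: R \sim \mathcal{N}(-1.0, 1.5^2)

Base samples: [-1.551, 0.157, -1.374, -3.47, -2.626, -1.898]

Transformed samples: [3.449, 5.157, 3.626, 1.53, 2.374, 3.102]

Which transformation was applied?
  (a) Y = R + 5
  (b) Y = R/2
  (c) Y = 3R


Checking option (a) Y = R + 5:
  R = -1.551 -> Y = 3.449 ✓
  R = 0.157 -> Y = 5.157 ✓
  R = -1.374 -> Y = 3.626 ✓
All samples match this transformation.

(a) R + 5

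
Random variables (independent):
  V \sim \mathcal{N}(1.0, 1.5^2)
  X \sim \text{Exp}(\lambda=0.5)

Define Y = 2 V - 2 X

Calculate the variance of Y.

For independent RVs: Var(aX + bY) = a²Var(X) + b²Var(Y)
Var(V) = 2.25
Var(X) = 4
Var(Y) = 2²*2.25 + (-2)²*4
= 4*2.25 + 4*4 = 25

25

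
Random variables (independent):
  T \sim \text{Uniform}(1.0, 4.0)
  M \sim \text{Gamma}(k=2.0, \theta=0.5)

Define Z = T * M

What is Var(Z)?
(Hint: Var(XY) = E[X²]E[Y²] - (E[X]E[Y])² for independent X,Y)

Var(XY) = E[X²]E[Y²] - (E[X]E[Y])²
E[T] = 2.5, Var(T) = 0.75
E[M] = 1, Var(M) = 0.5
E[T²] = 0.75 + 2.5² = 7
E[M²] = 0.5 + 1² = 1.5
Var(Z) = 7*1.5 - (2.5*1)²
= 10.5 - 6.25 = 4.25

4.25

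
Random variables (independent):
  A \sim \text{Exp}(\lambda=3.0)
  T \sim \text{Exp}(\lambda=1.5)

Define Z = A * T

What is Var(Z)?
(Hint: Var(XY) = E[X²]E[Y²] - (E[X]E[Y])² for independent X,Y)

Var(XY) = E[X²]E[Y²] - (E[X]E[Y])²
E[A] = 0.33333333, Var(A) = 0.11111111
E[T] = 0.66666667, Var(T) = 0.44444444
E[A²] = 0.11111111 + 0.33333333² = 0.22222222
E[T²] = 0.44444444 + 0.66666667² = 0.88888889
Var(Z) = 0.22222222*0.88888889 - (0.33333333*0.66666667)²
= 0.19753086 - 0.049382716 = 0.14814815

0.14814815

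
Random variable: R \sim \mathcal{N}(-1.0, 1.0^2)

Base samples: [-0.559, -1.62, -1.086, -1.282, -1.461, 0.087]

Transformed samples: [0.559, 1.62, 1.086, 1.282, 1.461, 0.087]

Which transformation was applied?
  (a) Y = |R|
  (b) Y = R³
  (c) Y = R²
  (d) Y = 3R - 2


Checking option (a) Y = |R|:
  R = -0.559 -> Y = 0.559 ✓
  R = -1.62 -> Y = 1.62 ✓
  R = -1.086 -> Y = 1.086 ✓
All samples match this transformation.

(a) |R|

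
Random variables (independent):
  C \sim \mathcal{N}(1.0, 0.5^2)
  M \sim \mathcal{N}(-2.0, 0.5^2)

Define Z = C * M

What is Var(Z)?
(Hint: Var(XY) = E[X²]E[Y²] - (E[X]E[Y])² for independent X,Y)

Var(XY) = E[X²]E[Y²] - (E[X]E[Y])²
E[C] = 1, Var(C) = 0.25
E[M] = -2, Var(M) = 0.25
E[C²] = 0.25 + 1² = 1.25
E[M²] = 0.25 + (-2)² = 4.25
Var(Z) = 1.25*4.25 - (1*(-2))²
= 5.3125 - 4 = 1.3125

1.3125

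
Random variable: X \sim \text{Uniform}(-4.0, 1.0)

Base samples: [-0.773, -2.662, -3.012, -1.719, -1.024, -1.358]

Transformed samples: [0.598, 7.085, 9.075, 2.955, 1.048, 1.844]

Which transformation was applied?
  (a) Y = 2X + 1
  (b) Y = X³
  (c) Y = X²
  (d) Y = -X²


Checking option (c) Y = X²:
  X = -0.773 -> Y = 0.598 ✓
  X = -2.662 -> Y = 7.085 ✓
  X = -3.012 -> Y = 9.075 ✓
All samples match this transformation.

(c) X²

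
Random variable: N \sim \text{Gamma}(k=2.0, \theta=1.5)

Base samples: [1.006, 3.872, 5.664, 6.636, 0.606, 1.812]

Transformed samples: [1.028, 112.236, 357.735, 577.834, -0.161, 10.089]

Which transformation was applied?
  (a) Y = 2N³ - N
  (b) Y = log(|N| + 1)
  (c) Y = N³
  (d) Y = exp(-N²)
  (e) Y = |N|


Checking option (a) Y = 2N³ - N:
  N = 1.006 -> Y = 1.028 ✓
  N = 3.872 -> Y = 112.236 ✓
  N = 5.664 -> Y = 357.735 ✓
All samples match this transformation.

(a) 2N³ - N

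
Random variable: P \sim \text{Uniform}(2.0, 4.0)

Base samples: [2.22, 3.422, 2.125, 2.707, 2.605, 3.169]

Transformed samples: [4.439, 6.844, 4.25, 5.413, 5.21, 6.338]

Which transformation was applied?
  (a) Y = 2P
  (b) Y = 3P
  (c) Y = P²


Checking option (a) Y = 2P:
  P = 2.22 -> Y = 4.439 ✓
  P = 3.422 -> Y = 6.844 ✓
  P = 2.125 -> Y = 4.25 ✓
All samples match this transformation.

(a) 2P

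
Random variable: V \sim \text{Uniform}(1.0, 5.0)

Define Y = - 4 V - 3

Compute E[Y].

For Y = -4V - 3:
E[Y] = -4 * E[V] - 3
E[V] = (1 + 5)/2 = 3
E[Y] = -4 * 3 - 3 = -15

-15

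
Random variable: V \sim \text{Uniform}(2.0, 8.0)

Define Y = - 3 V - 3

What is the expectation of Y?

For Y = -3V - 3:
E[Y] = -3 * E[V] - 3
E[V] = (2 + 8)/2 = 5
E[Y] = -3 * 5 - 3 = -18

-18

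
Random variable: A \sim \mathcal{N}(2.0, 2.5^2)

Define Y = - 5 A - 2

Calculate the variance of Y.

For Y = aA + b: Var(Y) = a² * Var(A)
Var(A) = 2.5^2 = 6.25
Var(Y) = (-5)² * 6.25 = 25 * 6.25 = 156.25

156.25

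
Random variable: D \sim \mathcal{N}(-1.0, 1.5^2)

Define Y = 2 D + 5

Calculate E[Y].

For Y = 2D + 5:
E[Y] = 2 * E[D] + 5
E[D] = -1.0 = -1
E[Y] = 2 * (-1) + 5 = 3

3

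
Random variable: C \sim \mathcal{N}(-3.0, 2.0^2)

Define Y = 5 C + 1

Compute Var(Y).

For Y = aC + b: Var(Y) = a² * Var(C)
Var(C) = 2.0^2 = 4
Var(Y) = 5² * 4 = 25 * 4 = 100

100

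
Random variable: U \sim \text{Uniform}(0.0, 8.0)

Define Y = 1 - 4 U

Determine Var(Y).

For Y = aU + b: Var(Y) = a² * Var(U)
Var(U) = (8 - 0)^2/12 = 5.3333333
Var(Y) = (-4)² * 5.3333333 = 16 * 5.3333333 = 85.333333

85.333333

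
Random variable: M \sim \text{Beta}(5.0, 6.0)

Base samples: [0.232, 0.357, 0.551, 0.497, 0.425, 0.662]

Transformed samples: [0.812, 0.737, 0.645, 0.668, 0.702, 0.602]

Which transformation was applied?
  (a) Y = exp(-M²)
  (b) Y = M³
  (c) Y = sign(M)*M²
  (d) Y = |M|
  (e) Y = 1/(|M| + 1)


Checking option (e) Y = 1/(|M| + 1):
  M = 0.232 -> Y = 0.812 ✓
  M = 0.357 -> Y = 0.737 ✓
  M = 0.551 -> Y = 0.645 ✓
All samples match this transformation.

(e) 1/(|M| + 1)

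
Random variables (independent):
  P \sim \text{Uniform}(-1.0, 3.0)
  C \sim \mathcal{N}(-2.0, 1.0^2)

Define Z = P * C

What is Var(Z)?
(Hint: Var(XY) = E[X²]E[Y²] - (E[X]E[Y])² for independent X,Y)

Var(XY) = E[X²]E[Y²] - (E[X]E[Y])²
E[P] = 1, Var(P) = 1.3333333
E[C] = -2, Var(C) = 1
E[P²] = 1.3333333 + 1² = 2.3333333
E[C²] = 1 + (-2)² = 5
Var(Z) = 2.3333333*5 - (1*(-2))²
= 11.666667 - 4 = 7.6666667

7.6666667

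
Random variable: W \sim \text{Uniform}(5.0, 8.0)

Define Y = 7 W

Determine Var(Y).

For Y = aW + b: Var(Y) = a² * Var(W)
Var(W) = (8 - 5)^2/12 = 0.75
Var(Y) = 7² * 0.75 = 49 * 0.75 = 36.75

36.75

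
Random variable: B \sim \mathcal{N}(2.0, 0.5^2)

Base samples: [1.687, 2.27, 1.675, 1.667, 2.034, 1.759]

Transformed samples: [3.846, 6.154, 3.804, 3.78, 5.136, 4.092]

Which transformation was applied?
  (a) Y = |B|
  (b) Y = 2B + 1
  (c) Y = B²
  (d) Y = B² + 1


Checking option (d) Y = B² + 1:
  B = 1.687 -> Y = 3.846 ✓
  B = 2.27 -> Y = 6.154 ✓
  B = 1.675 -> Y = 3.804 ✓
All samples match this transformation.

(d) B² + 1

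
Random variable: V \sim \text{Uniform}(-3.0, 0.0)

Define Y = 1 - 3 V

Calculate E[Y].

For Y = -3V + 1:
E[Y] = -3 * E[V] + 1
E[V] = (-3 + 0)/2 = -1.5
E[Y] = -3 * (-1.5) + 1 = 5.5

5.5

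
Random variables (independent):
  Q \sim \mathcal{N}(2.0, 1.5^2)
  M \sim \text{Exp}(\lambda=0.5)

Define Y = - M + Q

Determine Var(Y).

For independent RVs: Var(aX + bY) = a²Var(X) + b²Var(Y)
Var(Q) = 2.25
Var(M) = 4
Var(Y) = 1²*2.25 + (-1)²*4
= 1*2.25 + 1*4 = 6.25

6.25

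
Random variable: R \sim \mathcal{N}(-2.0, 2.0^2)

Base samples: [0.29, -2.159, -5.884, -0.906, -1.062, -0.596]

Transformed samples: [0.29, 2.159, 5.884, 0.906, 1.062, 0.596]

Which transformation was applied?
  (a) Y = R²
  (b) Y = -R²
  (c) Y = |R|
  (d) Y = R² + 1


Checking option (c) Y = |R|:
  R = 0.29 -> Y = 0.29 ✓
  R = -2.159 -> Y = 2.159 ✓
  R = -5.884 -> Y = 5.884 ✓
All samples match this transformation.

(c) |R|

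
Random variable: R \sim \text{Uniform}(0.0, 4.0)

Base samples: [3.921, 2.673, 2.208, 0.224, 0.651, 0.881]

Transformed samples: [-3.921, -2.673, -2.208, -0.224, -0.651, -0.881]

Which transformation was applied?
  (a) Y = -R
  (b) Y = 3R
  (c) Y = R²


Checking option (a) Y = -R:
  R = 3.921 -> Y = -3.921 ✓
  R = 2.673 -> Y = -2.673 ✓
  R = 2.208 -> Y = -2.208 ✓
All samples match this transformation.

(a) -R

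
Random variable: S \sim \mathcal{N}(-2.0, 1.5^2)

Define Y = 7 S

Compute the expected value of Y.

For Y = 7S:
E[Y] = 7 * E[S]
E[S] = -2.0 = -2
E[Y] = 7 * (-2) = -14

-14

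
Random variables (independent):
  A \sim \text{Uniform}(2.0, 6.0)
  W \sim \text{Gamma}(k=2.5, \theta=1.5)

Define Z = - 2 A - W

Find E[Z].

E[Z] = -2*E[A] - 1*E[W]
E[A] = 4
E[W] = 3.75
E[Z] = -2*4 - 1*3.75 = -11.75

-11.75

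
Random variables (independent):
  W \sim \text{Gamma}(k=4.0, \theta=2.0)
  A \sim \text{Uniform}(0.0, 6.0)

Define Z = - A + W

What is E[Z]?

E[Z] = 1*E[W] - 1*E[A]
E[W] = 8
E[A] = 3
E[Z] = 1*8 - 1*3 = 5

5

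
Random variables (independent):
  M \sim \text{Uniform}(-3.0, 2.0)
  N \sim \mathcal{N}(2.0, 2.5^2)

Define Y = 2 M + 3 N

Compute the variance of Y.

For independent RVs: Var(aX + bY) = a²Var(X) + b²Var(Y)
Var(M) = 2.0833333
Var(N) = 6.25
Var(Y) = 2²*2.0833333 + 3²*6.25
= 4*2.0833333 + 9*6.25 = 64.583333

64.583333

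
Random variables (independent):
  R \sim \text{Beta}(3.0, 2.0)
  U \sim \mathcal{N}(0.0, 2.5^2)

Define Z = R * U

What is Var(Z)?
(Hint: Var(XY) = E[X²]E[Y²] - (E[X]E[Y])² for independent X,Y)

Var(XY) = E[X²]E[Y²] - (E[X]E[Y])²
E[R] = 0.6, Var(R) = 0.04
E[U] = 0, Var(U) = 6.25
E[R²] = 0.04 + 0.6² = 0.4
E[U²] = 6.25 + 0² = 6.25
Var(Z) = 0.4*6.25 - (0.6*0)²
= 2.5 - 0 = 2.5

2.5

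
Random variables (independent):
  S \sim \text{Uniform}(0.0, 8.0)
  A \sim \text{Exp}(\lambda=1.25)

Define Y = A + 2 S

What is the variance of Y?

For independent RVs: Var(aX + bY) = a²Var(X) + b²Var(Y)
Var(S) = 5.3333333
Var(A) = 0.64
Var(Y) = 2²*5.3333333 + 1²*0.64
= 4*5.3333333 + 1*0.64 = 21.973333

21.973333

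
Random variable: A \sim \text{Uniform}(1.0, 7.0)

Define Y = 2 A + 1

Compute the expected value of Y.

For Y = 2A + 1:
E[Y] = 2 * E[A] + 1
E[A] = (1 + 7)/2 = 4
E[Y] = 2 * 4 + 1 = 9

9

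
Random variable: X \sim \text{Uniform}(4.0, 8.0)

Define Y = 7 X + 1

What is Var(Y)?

For Y = aX + b: Var(Y) = a² * Var(X)
Var(X) = (8 - 4)^2/12 = 1.3333333
Var(Y) = 7² * 1.3333333 = 49 * 1.3333333 = 65.333333

65.333333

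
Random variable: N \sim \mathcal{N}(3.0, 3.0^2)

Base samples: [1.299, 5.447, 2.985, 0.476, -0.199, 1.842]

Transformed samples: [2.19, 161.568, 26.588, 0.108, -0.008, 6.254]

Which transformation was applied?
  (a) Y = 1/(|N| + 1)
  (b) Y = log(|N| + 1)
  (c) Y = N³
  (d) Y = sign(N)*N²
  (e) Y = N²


Checking option (c) Y = N³:
  N = 1.299 -> Y = 2.19 ✓
  N = 5.447 -> Y = 161.568 ✓
  N = 2.985 -> Y = 26.588 ✓
All samples match this transformation.

(c) N³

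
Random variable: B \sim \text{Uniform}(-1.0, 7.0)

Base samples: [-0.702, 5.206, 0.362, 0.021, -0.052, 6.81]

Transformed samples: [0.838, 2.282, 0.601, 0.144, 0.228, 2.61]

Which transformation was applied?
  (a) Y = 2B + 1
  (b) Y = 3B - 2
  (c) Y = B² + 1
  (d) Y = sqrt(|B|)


Checking option (d) Y = sqrt(|B|):
  B = -0.702 -> Y = 0.838 ✓
  B = 5.206 -> Y = 2.282 ✓
  B = 0.362 -> Y = 0.601 ✓
All samples match this transformation.

(d) sqrt(|B|)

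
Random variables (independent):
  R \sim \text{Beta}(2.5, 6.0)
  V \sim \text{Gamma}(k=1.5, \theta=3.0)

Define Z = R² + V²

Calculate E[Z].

E[Z] = E[R²] + E[V²]
E[R²] = Var(R) + E[R]² = 0.021853943 + 0.08650519 = 0.10835913
E[V²] = Var(V) + E[V]² = 13.5 + 20.25 = 33.75
E[Z] = 0.10835913 + 33.75 = 33.858359

33.858359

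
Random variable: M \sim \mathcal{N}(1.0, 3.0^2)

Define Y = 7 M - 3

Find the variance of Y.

For Y = aM + b: Var(Y) = a² * Var(M)
Var(M) = 3.0^2 = 9
Var(Y) = 7² * 9 = 49 * 9 = 441

441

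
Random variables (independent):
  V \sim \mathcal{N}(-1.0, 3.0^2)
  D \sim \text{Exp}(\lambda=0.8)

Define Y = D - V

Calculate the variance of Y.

For independent RVs: Var(aX + bY) = a²Var(X) + b²Var(Y)
Var(V) = 9
Var(D) = 1.5625
Var(Y) = (-1)²*9 + 1²*1.5625
= 1*9 + 1*1.5625 = 10.5625

10.5625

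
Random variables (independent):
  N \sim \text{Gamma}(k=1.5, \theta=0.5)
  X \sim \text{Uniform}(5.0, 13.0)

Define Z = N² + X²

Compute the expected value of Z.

E[Z] = E[N²] + E[X²]
E[N²] = Var(N) + E[N]² = 0.375 + 0.5625 = 0.9375
E[X²] = Var(X) + E[X]² = 5.3333333 + 81 = 86.333333
E[Z] = 0.9375 + 86.333333 = 87.270833

87.270833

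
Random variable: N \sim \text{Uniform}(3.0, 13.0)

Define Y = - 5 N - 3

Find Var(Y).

For Y = aN + b: Var(Y) = a² * Var(N)
Var(N) = (13 - 3)^2/12 = 8.3333333
Var(Y) = (-5)² * 8.3333333 = 25 * 8.3333333 = 208.33333

208.33333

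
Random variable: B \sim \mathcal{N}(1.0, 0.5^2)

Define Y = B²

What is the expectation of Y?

E[B²] = Var(B) + (E[B])² = 0.25 + 1 = 1.25

1.25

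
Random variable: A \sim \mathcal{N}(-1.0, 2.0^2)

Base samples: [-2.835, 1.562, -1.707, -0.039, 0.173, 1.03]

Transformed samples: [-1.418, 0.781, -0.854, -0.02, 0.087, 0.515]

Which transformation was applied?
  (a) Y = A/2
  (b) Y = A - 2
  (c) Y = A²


Checking option (a) Y = A/2:
  A = -2.835 -> Y = -1.418 ✓
  A = 1.562 -> Y = 0.781 ✓
  A = -1.707 -> Y = -0.854 ✓
All samples match this transformation.

(a) A/2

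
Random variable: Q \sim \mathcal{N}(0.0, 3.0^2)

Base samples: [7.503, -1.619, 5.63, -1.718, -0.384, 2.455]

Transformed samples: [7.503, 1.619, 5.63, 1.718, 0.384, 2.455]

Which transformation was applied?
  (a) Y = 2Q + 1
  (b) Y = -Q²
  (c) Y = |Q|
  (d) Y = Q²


Checking option (c) Y = |Q|:
  Q = 7.503 -> Y = 7.503 ✓
  Q = -1.619 -> Y = 1.619 ✓
  Q = 5.63 -> Y = 5.63 ✓
All samples match this transformation.

(c) |Q|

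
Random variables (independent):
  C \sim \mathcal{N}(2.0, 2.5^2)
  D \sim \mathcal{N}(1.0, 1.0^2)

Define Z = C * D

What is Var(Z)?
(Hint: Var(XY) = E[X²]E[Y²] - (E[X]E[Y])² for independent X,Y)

Var(XY) = E[X²]E[Y²] - (E[X]E[Y])²
E[C] = 2, Var(C) = 6.25
E[D] = 1, Var(D) = 1
E[C²] = 6.25 + 2² = 10.25
E[D²] = 1 + 1² = 2
Var(Z) = 10.25*2 - (2*1)²
= 20.5 - 4 = 16.5

16.5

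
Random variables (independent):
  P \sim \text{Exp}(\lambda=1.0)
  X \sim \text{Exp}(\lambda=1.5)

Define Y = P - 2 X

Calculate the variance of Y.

For independent RVs: Var(aX + bY) = a²Var(X) + b²Var(Y)
Var(P) = 1
Var(X) = 0.44444444
Var(Y) = 1²*1 + (-2)²*0.44444444
= 1*1 + 4*0.44444444 = 2.7777778

2.7777778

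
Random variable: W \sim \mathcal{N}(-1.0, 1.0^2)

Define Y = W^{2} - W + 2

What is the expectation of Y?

E[Y] = 1*E[W²] - 1*E[W] + 2
E[W] = -1
E[W²] = Var(W) + (E[W])² = 1 + 1 = 2
E[Y] = 1*2 - 1*(-1) + 2 = 5

5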